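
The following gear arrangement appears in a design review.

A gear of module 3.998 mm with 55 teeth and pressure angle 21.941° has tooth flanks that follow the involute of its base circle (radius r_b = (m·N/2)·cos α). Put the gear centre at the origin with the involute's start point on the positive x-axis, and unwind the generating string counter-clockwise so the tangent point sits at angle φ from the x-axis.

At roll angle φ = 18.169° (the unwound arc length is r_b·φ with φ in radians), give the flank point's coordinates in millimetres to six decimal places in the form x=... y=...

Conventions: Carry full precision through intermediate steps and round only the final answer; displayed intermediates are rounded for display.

recognized (one wheel, involute flank): single-mesh tooth geometry, m = 3.998, N = 55
pitch radius r_p = m·N/2 = 3.998·55/2 = 109.945000
base radius r_b = r_p·cos α = 109.945000·cos 21.941° = 101.981586
roll angle φ = 18.169° = 0.31710887 rad
x = r_b·(cos φ + φ·sin φ) = 106.980935
y = r_b·(sin φ − φ·cos φ) = 1.073130

x=106.980935 y=1.073130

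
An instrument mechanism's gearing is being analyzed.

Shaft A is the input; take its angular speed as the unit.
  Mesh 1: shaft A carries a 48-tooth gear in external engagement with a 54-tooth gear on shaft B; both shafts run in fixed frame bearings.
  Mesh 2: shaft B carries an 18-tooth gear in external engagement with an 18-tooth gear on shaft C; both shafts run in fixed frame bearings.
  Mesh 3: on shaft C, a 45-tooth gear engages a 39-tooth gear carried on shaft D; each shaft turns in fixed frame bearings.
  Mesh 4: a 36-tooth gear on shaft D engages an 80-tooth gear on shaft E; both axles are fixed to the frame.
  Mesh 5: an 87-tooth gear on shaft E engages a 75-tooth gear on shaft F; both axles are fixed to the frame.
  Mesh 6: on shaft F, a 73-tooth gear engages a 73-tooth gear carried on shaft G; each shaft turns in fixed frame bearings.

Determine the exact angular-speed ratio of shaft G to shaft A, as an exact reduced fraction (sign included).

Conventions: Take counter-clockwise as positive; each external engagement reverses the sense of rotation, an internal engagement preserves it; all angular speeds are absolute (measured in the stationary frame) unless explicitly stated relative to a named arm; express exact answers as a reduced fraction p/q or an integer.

174/325

class = fixed-axis compound train [6 meshes; 6 ratios multiply, 6 sense flips]
mesh 1 [48T→54T]: running ratio 8/9, sense −
mesh 2 [18T→18T]: running ratio 8/9, sense +
mesh 3 [45T→39T]: running ratio 40/39, sense −
mesh 4 [36T→80T]: running ratio 6/13, sense +
mesh 5 [87T→75T]: running ratio 174/325, sense −
mesh 6 [73T→73T]: running ratio 174/325, sense +
ω_out/ω_in = 174/325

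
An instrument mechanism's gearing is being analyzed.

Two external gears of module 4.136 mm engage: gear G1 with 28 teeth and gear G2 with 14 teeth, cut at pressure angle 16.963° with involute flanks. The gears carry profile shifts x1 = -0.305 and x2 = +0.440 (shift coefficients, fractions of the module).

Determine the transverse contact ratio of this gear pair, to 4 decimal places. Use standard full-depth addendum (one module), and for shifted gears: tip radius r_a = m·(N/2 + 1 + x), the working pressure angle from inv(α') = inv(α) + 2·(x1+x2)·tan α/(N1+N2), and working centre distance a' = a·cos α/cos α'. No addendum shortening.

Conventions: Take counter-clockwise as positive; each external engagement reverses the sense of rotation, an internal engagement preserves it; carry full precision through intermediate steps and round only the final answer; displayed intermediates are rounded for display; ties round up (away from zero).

topology: single-mesh involute geometry — m = 4.136, 28T/14T pair
base radii: r_b1 = 55.384792, r_b2 = 27.692396
tip radii: r_a1 = 60.778520, r_a2 = 34.907840
inv(α') = inv(16.963°) + 2·(-0.305+0.440)·tan α/(28+14) = 0.01092536  ⇒  α' = 18.08904°
a' = a·cos α / cos α' = 86.8560·cos 16.963°/cos 18.08904° = 87.396758
action lengths: √(r_a1²−r_b1²) = 25.031048, √(r_a2²−r_b2²) = 21.252965
base pitch p_b = π·m·cos α = 12.428318
CR = (25.031048 + 21.252965 − 87.396758·sin 18.08904°)/12.428318 = 1.540659
contact ratio ≈ 1.5407

1.5407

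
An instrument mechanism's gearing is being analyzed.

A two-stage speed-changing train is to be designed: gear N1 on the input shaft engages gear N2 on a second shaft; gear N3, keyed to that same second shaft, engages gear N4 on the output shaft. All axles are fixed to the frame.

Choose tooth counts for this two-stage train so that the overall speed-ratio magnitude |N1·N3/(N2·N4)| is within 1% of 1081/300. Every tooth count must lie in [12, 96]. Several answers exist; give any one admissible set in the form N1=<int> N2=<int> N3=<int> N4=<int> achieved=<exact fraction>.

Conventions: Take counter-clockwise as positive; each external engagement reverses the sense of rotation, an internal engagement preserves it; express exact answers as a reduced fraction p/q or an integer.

class = fixed-axis compound train [2-stage, 1081/300 wanted]
target = 1081/300 in lowest terms: an exact hit needs N1·N3 = k·1081 and N2·N4 = k·300 for one integer k, every count in [12, 96]; additionally prefer no 1:1 stage (N1 ≠ N2, N3 ≠ N4)
k = 1: N1·N3 = 1081 = 23·47, N2·N4 = 300 = 12·25
achieved = 23·47/(12·25) = 1081/300; |achieved − target| = 0 ≤ 1081/30000 ✓

N1=23 N2=12 N3=47 N4=25 achieved=1081/300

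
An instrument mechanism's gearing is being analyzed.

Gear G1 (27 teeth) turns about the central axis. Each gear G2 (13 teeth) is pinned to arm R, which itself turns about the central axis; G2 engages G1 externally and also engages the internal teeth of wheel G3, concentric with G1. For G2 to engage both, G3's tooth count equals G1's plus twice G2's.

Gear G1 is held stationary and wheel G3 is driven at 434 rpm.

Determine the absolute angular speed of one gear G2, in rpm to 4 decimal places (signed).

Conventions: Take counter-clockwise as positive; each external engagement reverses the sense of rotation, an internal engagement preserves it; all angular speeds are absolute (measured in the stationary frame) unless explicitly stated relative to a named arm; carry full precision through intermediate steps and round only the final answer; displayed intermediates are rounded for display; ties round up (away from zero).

topology: planetary set — G1 27T / G2 13T / G3 53T, arm = carrier (Willis)
normalise by the input: solve with ω_ring = 1, then scale by 434 rpm
ring teeth: 27 + 2·13 = 53
27(ω_sun−ω_arm) = −53(ω_ring−ω_arm),  ω_sun = 0, ω_ring = 1
27(0−ω_arm) = −53(1−ω_arm)  ⇒  80·ω_arm = 53  ⇒  ω_arm = 53/80
sun–planet mesh: 27·(0−53/80) = −13·(ω_p−ω_arm)  ⇒  ω_p−ω_arm = 1431/1040
ω_p = 53/80 + 1431/1040 = 53/26
scale: ω_p = 53/26 × 434 rpm = +884.6923 rpm

+884.6923 rpm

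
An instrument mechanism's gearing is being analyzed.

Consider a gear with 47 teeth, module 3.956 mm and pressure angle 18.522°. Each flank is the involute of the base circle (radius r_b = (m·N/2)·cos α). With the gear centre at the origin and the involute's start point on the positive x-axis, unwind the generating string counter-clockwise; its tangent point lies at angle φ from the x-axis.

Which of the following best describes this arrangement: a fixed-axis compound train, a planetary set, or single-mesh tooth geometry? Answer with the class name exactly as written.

topology: single-mesh involute geometry — m = 3.956, N = 47
classification: single-mesh tooth geometry

single-mesh tooth geometry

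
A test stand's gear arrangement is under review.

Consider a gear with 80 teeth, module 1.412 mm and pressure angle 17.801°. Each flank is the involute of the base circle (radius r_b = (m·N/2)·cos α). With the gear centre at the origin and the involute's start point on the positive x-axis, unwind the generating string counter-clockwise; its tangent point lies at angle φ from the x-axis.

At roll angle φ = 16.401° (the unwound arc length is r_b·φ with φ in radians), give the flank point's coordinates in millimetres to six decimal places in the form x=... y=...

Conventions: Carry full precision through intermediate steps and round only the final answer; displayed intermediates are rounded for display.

single-mesh involute tooth geometry (80T wheel at module 1.412)
pitch radius r_p = m·N/2 = 1.412·80/2 = 56.480000
base radius r_b = r_p·cos α = 56.480000·cos 17.801° = 53.775967
roll angle φ = 16.401° = 0.28625145 rad
x = r_b·(cos φ + φ·sin φ) = 55.934238
y = r_b·(sin φ − φ·cos φ) = 0.417011

x=55.934238 y=0.417011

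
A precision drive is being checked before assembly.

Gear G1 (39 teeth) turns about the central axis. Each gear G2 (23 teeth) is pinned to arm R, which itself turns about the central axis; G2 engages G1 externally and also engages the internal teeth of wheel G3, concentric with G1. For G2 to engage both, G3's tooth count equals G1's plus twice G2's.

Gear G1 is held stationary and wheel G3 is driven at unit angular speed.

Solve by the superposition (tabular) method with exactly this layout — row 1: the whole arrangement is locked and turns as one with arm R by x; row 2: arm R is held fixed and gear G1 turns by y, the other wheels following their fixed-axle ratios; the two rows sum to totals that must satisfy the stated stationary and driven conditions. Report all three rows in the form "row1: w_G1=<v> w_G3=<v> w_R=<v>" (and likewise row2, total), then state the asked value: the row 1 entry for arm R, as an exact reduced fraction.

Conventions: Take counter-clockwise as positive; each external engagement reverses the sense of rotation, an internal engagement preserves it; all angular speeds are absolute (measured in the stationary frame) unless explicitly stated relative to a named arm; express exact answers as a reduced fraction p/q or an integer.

row1: w_G1=85/124 w_G3=85/124 w_R=85/124
row2: w_G1=-85/124 w_G3=39/124 w_R=0
total: w_G1=0 w_G3=1 w_R=85/124
asked value: 85/124

planetary set (39T centre, 23T on arm, 85T internal) — Willis relation
row 1 (train locked, turned with arm): all members turn x
row 2 — arm fixed, fixed-axis ratios: sun y, ring −(39/85)·y, arm 0
boundary: total ω_sun = x + y = 0 and total ω_ring = x − (39/85)·y = 1  ⇒  y = -85/124, x = 85/124
row 2 ring = −(39/85)·(-85/124) = 39/124
totals (row 1 + row 2): sun 85/124 + (-85/124) = 0, ring 85/124 + 39/124 = 1, arm 85/124 + 0 = 85/124
asked cell (row1, arm) = 85/124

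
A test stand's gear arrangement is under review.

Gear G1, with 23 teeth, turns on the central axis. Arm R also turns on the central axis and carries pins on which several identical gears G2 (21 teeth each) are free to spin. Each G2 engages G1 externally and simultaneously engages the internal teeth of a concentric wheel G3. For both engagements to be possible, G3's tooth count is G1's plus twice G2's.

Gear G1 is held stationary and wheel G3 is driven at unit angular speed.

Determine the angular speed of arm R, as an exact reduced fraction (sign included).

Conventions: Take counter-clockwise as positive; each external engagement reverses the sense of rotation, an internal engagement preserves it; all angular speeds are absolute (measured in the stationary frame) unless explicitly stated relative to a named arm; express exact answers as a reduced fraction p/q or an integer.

recognized (axles ride arm R): planetary set, 23/21/65 teeth
ring teeth: 23 + 2·21 = 65
23(ω_sun−ω_arm) = −65(ω_ring−ω_arm),  ω_sun = 0, ω_ring = 1
23(0−ω_arm) = −65(1−ω_arm)  ⇒  88·ω_arm = 65  ⇒  ω_arm = 65/88
exact speed ratio = 65/88

65/88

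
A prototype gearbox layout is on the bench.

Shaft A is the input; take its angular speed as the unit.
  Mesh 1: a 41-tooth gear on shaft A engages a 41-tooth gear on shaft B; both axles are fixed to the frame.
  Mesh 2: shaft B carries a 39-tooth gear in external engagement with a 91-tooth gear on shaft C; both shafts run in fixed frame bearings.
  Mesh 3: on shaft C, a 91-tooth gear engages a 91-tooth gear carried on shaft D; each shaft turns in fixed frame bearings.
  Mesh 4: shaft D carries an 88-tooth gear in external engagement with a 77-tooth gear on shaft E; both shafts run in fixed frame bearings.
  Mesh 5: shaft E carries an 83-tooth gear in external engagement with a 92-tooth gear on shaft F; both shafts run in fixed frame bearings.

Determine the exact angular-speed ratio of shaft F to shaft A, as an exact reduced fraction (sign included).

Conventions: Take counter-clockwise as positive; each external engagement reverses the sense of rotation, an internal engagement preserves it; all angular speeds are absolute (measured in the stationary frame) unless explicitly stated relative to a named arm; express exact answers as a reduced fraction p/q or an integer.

class = fixed-axis compound train [5 meshes; 5 ratios multiply, 5 sense flips]
mesh 1 [41T→41T]: running ratio 1, sense −
mesh 2 [39T→91T]: running ratio 3/7, sense +
mesh 3 [91T→91T]: running ratio 3/7, sense −
mesh 4 [88T→77T]: running ratio 24/49, sense +
mesh 5 [83T→92T]: running ratio 498/1127, sense −
ω_out/ω_in = -498/1127

-498/1127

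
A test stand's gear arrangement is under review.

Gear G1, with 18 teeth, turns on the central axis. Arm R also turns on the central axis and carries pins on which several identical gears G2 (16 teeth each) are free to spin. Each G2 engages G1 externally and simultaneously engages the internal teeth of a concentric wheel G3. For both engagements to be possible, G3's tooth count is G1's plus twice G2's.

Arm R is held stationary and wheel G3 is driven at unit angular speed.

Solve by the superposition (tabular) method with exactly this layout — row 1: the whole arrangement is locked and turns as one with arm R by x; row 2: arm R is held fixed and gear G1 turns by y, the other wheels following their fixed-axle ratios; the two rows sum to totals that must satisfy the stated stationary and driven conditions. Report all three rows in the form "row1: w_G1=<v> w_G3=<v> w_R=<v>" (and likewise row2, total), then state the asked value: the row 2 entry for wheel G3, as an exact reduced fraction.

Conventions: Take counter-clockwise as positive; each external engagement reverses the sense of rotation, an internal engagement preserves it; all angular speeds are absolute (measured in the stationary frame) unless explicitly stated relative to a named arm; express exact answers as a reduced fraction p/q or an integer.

row1: w_G1=0 w_G3=0 w_R=0
row2: w_G1=-25/9 w_G3=1 w_R=0
total: w_G1=-25/9 w_G3=1 w_R=0
asked value: 1

recognized (axles ride arm R): planetary set, 18/16/50 teeth
row 1: whole set turns with the arm by x
superposition row 2 [arm held]: sun y, ring −(18/50)·y, arm 0
boundary: total ω_arm = x = 0 and total ω_ring = x − (18/50)·y = 1  ⇒  y = -25/9, x = 0
row 2 ring = −(18/50)·(-25/9) = 1
totals (row 1 + row 2): sun 0 + (-25/9) = -25/9, ring 0 + 1 = 1, arm 0 + 0 = 0
asked cell (row2, ring) = 1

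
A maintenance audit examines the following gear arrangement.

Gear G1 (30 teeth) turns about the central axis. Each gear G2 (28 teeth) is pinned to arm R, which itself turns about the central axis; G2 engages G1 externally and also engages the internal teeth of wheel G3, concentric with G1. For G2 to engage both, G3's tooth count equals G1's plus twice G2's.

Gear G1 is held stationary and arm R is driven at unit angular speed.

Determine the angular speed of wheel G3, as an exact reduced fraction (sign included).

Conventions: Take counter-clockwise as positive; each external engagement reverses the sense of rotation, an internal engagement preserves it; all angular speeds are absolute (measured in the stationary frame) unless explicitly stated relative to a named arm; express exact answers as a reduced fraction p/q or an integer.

planetary set (30T centre, 28T on arm, 86T internal) — Willis relation
ring teeth: 30 + 2·28 = 86
30(ω_sun−ω_arm) = −86(ω_ring−ω_arm),  ω_sun = 0, ω_arm = 1
ω_ring = 1 − (30/86)(0−1) = 58/43
exact speed ratio = 58/43

58/43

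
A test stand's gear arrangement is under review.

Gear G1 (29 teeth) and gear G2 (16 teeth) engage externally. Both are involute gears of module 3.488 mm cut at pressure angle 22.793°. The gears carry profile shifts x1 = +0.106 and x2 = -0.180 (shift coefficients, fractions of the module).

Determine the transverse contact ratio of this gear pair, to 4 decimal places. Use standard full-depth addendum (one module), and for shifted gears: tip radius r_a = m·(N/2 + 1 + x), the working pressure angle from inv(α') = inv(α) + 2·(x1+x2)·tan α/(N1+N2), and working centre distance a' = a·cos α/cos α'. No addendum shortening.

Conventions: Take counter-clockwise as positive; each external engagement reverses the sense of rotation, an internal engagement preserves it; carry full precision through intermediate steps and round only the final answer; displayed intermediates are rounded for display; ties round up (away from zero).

1.5083

class = single-mesh tooth geometry [involute pair 29T × 16T, m = 3.488]
base radii: r_b1 = 46.626545, r_b2 = 25.724990
tip radii: r_a1 = 54.433728, r_a2 = 30.764160
inv(α') = inv(22.793°) + 2·(+0.106-0.180)·tan α/(29+16) = 0.02102259  ⇒  α' = 22.33439°
a' = a·cos α / cos α' = 78.4800·cos 22.793°/cos 22.33439° = 78.219414
action lengths: √(r_a1²−r_b1²) = 28.089074, √(r_a2²−r_b2²) = 16.871823
base pitch p_b = π·m·cos α = 10.102180
CR = (28.089074 + 16.871823 − 78.219414·sin 22.33439°)/10.102180 = 1.508252
contact ratio ≈ 1.5083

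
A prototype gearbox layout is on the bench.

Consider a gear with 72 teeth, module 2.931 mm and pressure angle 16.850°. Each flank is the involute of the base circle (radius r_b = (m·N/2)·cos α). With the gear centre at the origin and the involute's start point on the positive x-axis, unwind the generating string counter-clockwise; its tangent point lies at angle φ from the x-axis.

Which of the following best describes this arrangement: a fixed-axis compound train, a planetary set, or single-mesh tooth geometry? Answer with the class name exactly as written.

single-mesh tooth geometry

topology: single-mesh involute geometry — m = 2.931, N = 72
classification: single-mesh tooth geometry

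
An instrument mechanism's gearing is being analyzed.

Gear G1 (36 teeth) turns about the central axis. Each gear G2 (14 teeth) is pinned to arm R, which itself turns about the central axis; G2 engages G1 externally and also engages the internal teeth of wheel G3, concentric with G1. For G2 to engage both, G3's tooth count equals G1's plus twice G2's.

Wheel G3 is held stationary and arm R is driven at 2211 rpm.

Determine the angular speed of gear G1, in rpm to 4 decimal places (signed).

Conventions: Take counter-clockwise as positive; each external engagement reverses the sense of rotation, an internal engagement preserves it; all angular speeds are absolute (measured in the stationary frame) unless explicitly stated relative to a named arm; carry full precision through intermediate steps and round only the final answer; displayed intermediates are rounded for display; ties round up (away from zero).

planetary set (36T centre, 14T on arm, 64T internal) — Willis relation
normalise by the input: solve with ω_arm = 1, then scale by 2211 rpm
ring teeth: 36 + 2·14 = 64
36(ω_sun−ω_arm) = −64(ω_ring−ω_arm),  ω_ring = 0, ω_arm = 1
ω_sun = 1 − (64/36)(0−1) = 25/9
scale: ω_sun = 25/9 × 2211 rpm = +6141.6667 rpm

+6141.6667 rpm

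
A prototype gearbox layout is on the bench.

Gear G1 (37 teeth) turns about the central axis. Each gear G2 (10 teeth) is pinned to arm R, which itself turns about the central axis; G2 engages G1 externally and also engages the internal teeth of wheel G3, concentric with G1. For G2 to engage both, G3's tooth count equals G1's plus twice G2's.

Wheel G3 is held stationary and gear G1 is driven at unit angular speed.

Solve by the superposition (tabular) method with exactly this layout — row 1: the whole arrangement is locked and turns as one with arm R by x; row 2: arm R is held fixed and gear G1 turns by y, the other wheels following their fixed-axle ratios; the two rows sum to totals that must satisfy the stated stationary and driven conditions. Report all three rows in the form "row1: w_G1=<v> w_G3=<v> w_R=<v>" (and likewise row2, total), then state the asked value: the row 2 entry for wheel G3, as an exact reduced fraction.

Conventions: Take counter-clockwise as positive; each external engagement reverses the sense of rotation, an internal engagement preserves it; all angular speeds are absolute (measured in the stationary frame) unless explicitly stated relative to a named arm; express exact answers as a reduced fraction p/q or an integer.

row1: w_G1=37/94 w_G3=37/94 w_R=37/94
row2: w_G1=57/94 w_G3=-37/94 w_R=0
total: w_G1=1 w_G3=0 w_R=37/94
asked value: -37/94

topology: planetary set — G1 37T / G2 10T / G3 57T, arm = carrier (Willis)
row 1: whole set turns with the arm by x
superposition row 2 [arm held]: sun y, ring −(37/57)·y, arm 0
boundary: total ω_ring = x − (37/57)·y = 0 and total ω_sun = x + y = 1  ⇒  y = 57/94, x = 37/94
row 2 ring = −(37/57)·57/94 = -37/94
totals (row 1 + row 2): sun 37/94 + 57/94 = 1, ring 37/94 + (-37/94) = 0, arm 37/94 + 0 = 37/94
asked cell (row2, ring) = -37/94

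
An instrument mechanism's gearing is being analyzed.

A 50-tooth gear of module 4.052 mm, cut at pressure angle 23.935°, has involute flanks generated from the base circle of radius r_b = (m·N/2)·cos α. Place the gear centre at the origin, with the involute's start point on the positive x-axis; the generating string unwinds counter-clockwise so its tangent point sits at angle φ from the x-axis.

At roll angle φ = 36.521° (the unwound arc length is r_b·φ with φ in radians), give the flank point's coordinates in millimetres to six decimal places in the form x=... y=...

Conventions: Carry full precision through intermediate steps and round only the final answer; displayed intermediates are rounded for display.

topology: single-mesh involute geometry — m = 4.052, N = 50
pitch radius r_p = m·N/2 = 4.052·50/2 = 101.300000
base radius r_b = r_p·cos α = 101.300000·cos 23.935° = 92.588838
roll angle φ = 36.521° = 0.63741170 rad
x = r_b·(cos φ + φ·sin φ) = 109.530148
y = r_b·(sin φ − φ·cos φ) = 7.672708

x=109.530148 y=7.672708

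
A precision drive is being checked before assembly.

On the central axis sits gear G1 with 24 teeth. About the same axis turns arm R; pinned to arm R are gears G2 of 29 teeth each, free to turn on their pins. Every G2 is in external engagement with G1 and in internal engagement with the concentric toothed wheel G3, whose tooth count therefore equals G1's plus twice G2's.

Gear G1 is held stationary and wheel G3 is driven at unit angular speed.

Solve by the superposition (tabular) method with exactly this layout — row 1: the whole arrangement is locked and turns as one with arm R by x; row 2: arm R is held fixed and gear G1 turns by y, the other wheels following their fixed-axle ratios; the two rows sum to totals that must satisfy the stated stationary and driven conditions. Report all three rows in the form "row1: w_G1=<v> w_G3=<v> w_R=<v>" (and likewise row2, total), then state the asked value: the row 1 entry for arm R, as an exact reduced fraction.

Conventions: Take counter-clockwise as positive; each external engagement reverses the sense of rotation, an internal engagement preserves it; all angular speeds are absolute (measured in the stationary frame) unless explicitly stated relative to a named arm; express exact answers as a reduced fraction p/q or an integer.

row1: w_G1=41/53 w_G3=41/53 w_R=41/53
row2: w_G1=-41/53 w_G3=12/53 w_R=0
total: w_G1=0 w_G3=1 w_R=41/53
asked value: 41/53

topology: planetary set — G1 24T / G2 29T / G3 82T, arm = carrier (Willis)
row 1 — lock + rotate with arm: ω_sun = ω_ring = ω_arm = x
row 2: sun turns y, ring = −(24/82)·y, arm 0
boundary: total ω_sun = x + y = 0 and total ω_ring = x − (24/82)·y = 1  ⇒  y = -41/53, x = 41/53
row 2 ring = −(24/82)·(-41/53) = 12/53
totals (row 1 + row 2): sun 41/53 + (-41/53) = 0, ring 41/53 + 12/53 = 1, arm 41/53 + 0 = 41/53
asked cell (row1, arm) = 41/53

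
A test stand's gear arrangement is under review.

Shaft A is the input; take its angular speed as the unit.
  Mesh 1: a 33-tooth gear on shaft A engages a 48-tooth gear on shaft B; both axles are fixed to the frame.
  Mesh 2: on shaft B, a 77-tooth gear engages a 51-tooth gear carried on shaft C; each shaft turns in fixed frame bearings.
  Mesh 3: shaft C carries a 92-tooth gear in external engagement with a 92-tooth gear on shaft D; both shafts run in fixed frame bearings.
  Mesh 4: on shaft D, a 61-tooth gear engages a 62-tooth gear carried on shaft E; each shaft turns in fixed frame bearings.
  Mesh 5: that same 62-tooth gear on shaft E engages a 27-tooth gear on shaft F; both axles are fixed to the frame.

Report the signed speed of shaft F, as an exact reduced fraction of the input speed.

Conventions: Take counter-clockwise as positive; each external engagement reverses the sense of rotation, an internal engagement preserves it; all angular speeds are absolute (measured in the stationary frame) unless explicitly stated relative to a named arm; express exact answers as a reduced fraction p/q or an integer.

-51667/22032

5-mesh fixed-axis compound train (all bearings frame-fixed)
mesh 1 [33T→48T]: |ω|/ω_in = 1×33/48 = 11/16, sense flips to −
mesh 2 [77T→51T]: |ω|/ω_in = (11/16)×77/51 = 847/816, sense flips to +
mesh 3 [92T→92T]: |ω|/ω_in = (847/816)×92/92 = 847/816, sense flips to −
mesh 4 [61T→62T]: |ω|/ω_in = (847/816)×61/62 = 51667/50592, sense flips to +
mesh 5 [62T→27T]: |ω|/ω_in = (51667/50592)×62/27 = 51667/22032, sense flips to −
signed output speed (× input speed) = -51667/22032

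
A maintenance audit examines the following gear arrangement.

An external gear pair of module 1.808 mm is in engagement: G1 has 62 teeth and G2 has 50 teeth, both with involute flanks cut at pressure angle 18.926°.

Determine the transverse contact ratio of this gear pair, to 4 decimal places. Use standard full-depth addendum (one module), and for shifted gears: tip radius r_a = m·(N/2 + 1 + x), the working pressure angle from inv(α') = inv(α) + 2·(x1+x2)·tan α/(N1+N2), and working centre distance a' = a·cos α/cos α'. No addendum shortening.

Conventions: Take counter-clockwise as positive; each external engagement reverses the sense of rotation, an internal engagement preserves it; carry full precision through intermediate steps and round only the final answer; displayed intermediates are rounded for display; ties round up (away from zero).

1.8345

recognized (one external pair, fixed centres): single-mesh tooth geometry, m = 1.808, N1 = 62, N2 = 50
base radii: r_b1 = 53.017948, r_b2 = 42.756410
tip radii: r_a1 = 57.856000, r_a2 = 47.008000
no profile shift: α' = α, a' = a
action lengths: √(r_a1²−r_b1²) = 23.160611, √(r_a2²−r_b2²) = 19.535646
base pitch p_b = π·m·cos α = 5.372929
CR = (23.160611 + 19.535646 − 101.248000·sin 18.92600°)/5.372929 = 1.834530
contact ratio ≈ 1.8345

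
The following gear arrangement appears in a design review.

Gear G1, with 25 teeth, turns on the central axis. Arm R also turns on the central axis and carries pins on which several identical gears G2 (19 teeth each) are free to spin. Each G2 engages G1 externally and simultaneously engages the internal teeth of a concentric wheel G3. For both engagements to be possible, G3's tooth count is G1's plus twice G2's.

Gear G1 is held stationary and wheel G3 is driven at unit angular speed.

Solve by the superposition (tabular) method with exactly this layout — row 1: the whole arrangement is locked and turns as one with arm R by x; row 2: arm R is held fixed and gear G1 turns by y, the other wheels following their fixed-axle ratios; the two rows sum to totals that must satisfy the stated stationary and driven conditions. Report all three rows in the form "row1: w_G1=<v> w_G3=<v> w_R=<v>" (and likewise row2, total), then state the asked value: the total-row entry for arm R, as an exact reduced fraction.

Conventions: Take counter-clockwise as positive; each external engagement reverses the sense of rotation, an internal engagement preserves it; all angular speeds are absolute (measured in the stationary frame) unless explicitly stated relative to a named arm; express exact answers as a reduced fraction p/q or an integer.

row1: w_G1=63/88 w_G3=63/88 w_R=63/88
row2: w_G1=-63/88 w_G3=25/88 w_R=0
total: w_G1=0 w_G3=1 w_R=63/88
asked value: 63/88

planetary set (25T centre, 19T on arm, 63T internal) — Willis relation
row 1 (train locked, turned with arm): all members turn x
superposition row 2 [arm held]: sun y, ring −(25/63)·y, arm 0
boundary: total ω_sun = x + y = 0 and total ω_ring = x − (25/63)·y = 1  ⇒  y = -63/88, x = 63/88
row 2 ring = −(25/63)·(-63/88) = 25/88
totals (row 1 + row 2): sun 63/88 + (-63/88) = 0, ring 63/88 + 25/88 = 1, arm 63/88 + 0 = 63/88
asked cell (total, arm) = 63/88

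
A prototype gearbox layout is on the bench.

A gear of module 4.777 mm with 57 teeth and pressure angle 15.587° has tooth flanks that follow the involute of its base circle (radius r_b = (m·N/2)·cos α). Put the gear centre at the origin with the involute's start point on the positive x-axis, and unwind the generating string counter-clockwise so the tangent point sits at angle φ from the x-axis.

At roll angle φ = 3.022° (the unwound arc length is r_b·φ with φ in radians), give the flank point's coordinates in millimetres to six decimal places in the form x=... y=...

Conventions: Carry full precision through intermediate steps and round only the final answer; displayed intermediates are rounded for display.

single-mesh involute tooth geometry (57T wheel at module 4.777)
pitch radius r_p = m·N/2 = 4.777·57/2 = 136.144500
base radius r_b = r_p·cos α = 136.144500·cos 15.587° = 131.137590
roll angle φ = 3.022° = 0.05274385 rad
x = r_b·(cos φ + φ·sin φ) = 131.319870
y = r_b·(sin φ − φ·cos φ) = 0.006412

x=131.319870 y=0.006412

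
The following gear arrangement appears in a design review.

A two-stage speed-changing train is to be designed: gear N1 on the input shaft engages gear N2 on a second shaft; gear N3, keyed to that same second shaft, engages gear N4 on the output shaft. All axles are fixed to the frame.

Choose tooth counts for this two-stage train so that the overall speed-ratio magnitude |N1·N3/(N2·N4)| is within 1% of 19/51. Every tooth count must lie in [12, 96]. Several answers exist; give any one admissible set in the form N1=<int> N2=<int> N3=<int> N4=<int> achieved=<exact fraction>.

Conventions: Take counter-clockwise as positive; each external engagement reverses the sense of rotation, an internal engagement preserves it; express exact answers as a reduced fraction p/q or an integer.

design class (target 19/51): fixed-axis compound train
target = 19/51 in lowest terms: an exact hit needs N1·N3 = k·19 and N2·N4 = k·51 for one integer k, every count in [12, 96]; additionally prefer no 1:1 stage (N1 ≠ N2, N3 ≠ N4)
k = 1…11: no 1:1-free in-range split of k·19 and k·51 into factor pairs; take k = 12
k = 12: N1·N3 = 228 = 12·19, N2·N4 = 612 = 51·12
achieved = 12·19/(51·12) = 19/51; |achieved − target| = 0 ≤ 19/5100 ✓

N1=12 N2=51 N3=19 N4=12 achieved=19/51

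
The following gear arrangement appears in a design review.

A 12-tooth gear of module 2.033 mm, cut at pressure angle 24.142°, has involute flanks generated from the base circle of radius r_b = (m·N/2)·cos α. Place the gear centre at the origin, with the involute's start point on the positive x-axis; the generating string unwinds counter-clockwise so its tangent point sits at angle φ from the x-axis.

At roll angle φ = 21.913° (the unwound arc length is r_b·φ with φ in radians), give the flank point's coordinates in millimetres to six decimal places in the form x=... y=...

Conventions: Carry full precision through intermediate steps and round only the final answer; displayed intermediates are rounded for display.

x=11.915648 y=0.204545

recognized (one wheel, involute flank): single-mesh tooth geometry, m = 2.033, N = 12
pitch radius r_p = m·N/2 = 2.033·12/2 = 12.198000
base radius r_b = r_p·cos α = 12.198000·cos 24.142° = 11.131097
roll angle φ = 21.913° = 0.38245400 rad
x = r_b·(cos φ + φ·sin φ) = 11.915648
y = r_b·(sin φ − φ·cos φ) = 0.204545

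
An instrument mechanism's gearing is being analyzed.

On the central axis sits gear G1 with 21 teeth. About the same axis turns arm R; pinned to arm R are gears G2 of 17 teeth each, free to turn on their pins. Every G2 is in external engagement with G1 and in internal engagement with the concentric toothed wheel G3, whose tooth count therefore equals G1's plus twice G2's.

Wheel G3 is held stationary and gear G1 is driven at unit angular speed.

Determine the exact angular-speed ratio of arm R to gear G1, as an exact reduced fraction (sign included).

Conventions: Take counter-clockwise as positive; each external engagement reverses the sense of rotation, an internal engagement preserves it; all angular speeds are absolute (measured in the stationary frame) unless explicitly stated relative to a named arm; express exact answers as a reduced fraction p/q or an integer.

topology: planetary set — G1 21T / G2 17T / G3 55T, arm = carrier (Willis)
ring teeth: 21 + 2·17 = 55
21(ω_sun−ω_arm) = −55(ω_ring−ω_arm),  ω_ring = 0, ω_sun = 1
21(1−ω_arm) = −55(0−ω_arm)  ⇒  76·ω_arm = 21  ⇒  ω_arm = 21/76
ω_out/ω_in = 21/76

21/76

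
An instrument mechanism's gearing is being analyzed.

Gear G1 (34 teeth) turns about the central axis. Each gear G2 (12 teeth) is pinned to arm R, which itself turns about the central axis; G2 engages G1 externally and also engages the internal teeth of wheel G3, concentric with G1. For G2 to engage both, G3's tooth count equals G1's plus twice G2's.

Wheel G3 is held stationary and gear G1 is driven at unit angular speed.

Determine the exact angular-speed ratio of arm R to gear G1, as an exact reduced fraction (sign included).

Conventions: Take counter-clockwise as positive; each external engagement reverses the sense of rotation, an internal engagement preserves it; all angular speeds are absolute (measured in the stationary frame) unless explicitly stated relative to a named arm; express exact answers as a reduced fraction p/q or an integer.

planetary set (34T centre, 12T on arm, 58T internal) — Willis relation
ring teeth: 34 + 2·12 = 58
34(ω_sun−ω_arm) = −58(ω_ring−ω_arm),  ω_ring = 0, ω_sun = 1
34(1−ω_arm) = −58(0−ω_arm)  ⇒  92·ω_arm = 34  ⇒  ω_arm = 17/46
ω_out/ω_in = 17/46

17/46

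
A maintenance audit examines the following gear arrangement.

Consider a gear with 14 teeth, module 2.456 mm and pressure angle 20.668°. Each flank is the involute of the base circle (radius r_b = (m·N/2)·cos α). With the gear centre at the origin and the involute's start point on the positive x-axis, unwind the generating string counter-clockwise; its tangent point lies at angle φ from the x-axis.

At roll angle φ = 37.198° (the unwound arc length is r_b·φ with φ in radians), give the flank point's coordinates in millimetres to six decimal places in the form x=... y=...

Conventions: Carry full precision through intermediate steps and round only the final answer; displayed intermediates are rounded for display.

x=19.126604 y=1.406334

single-mesh involute tooth geometry (14T wheel at module 2.456)
pitch radius r_p = m·N/2 = 2.456·14/2 = 17.192000
base radius r_b = r_p·cos α = 17.192000·cos 20.668° = 16.085545
roll angle φ = 37.198° = 0.64922758 rad
x = r_b·(cos φ + φ·sin φ) = 19.126604
y = r_b·(sin φ − φ·cos φ) = 1.406334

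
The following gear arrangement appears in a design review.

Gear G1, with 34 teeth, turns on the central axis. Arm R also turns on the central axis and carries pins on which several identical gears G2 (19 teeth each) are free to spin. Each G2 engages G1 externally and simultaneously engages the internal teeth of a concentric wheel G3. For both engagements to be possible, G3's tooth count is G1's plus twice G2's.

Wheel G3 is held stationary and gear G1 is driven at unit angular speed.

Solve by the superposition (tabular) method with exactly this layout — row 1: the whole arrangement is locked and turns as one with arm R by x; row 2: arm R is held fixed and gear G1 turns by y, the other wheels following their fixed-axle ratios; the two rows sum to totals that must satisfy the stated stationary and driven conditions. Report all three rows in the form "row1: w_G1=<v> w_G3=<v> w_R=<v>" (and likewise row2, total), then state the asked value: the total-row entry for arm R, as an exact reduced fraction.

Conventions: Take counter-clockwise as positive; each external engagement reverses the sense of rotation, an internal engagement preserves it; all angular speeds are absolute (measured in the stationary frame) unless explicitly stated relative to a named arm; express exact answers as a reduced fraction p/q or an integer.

recognized (axles ride arm R): planetary set, 34/19/72 teeth
row 1 (train locked, turned with arm): all members turn x
row 2 (arm held, sun turns y): ω_ring = −(34/72)·y, ω_arm = 0
boundary: total ω_ring = x − (34/72)·y = 0 and total ω_sun = x + y = 1  ⇒  y = 36/53, x = 17/53
row 2 ring = −(34/72)·36/53 = -17/53
totals (row 1 + row 2): sun 17/53 + 36/53 = 1, ring 17/53 + (-17/53) = 0, arm 17/53 + 0 = 17/53
asked cell (total, arm) = 17/53

row1: w_G1=17/53 w_G3=17/53 w_R=17/53
row2: w_G1=36/53 w_G3=-17/53 w_R=0
total: w_G1=1 w_G3=0 w_R=17/53
asked value: 17/53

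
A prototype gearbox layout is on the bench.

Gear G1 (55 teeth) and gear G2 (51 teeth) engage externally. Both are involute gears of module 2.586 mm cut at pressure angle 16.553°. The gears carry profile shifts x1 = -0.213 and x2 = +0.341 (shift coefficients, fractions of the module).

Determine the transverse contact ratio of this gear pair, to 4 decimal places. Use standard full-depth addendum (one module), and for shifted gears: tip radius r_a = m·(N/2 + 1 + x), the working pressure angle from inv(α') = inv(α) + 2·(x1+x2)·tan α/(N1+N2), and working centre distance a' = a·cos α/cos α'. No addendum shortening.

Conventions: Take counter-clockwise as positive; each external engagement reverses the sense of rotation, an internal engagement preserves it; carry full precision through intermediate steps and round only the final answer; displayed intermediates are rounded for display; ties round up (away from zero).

single-mesh involute tooth geometry (55T engaging 51T at module 2.586)
base radii: r_b1 = 68.167753, r_b2 = 63.210098
tip radii: r_a1 = 73.150182, r_a2 = 69.410826
inv(α') = inv(16.553°) + 2·(-0.213+0.341)·tan α/(55+51) = 0.00903342  ⇒  α' = 17.00534°
a' = a·cos α / cos α' = 137.0580·cos 16.553°/cos 17.00534° = 137.384651
action lengths: √(r_a1²−r_b1²) = 26.535007, √(r_a2²−r_b2²) = 28.676580
base pitch p_b = π·m·cos α = 7.787466
CR = (26.535007 + 28.676580 − 137.384651·sin 17.00534°)/7.787466 = 1.930276
contact ratio ≈ 1.9303

1.9303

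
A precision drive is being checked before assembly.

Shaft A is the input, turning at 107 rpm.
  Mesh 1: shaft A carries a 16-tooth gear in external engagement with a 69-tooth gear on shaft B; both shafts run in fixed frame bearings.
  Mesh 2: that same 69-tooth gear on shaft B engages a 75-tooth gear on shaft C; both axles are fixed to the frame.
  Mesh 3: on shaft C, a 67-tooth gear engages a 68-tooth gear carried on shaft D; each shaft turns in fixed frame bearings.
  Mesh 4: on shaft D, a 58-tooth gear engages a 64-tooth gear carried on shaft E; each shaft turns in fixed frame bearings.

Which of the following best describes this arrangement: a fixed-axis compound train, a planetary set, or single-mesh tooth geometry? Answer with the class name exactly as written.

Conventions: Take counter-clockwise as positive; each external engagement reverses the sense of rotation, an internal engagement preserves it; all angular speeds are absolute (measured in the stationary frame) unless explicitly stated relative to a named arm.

4-mesh fixed-axis compound train (all bearings frame-fixed)
classification: fixed-axis compound train

fixed-axis compound train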